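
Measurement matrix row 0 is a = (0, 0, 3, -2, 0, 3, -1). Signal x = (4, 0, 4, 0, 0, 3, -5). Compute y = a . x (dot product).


Non-zero terms: ['0*4', '3*4', '3*3', '-1*-5']
Products: [0, 12, 9, 5]
y = sum = 26.

26


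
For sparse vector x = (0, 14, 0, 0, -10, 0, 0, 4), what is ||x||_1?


Non-zero entries: [(1, 14), (4, -10), (7, 4)]
Absolute values: [14, 10, 4]
||x||_1 = sum = 28.

28


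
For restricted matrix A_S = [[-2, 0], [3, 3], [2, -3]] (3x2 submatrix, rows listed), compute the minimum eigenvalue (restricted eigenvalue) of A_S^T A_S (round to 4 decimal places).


A_S^T A_S = [[17, 3], [3, 18]].
trace = 35.
det = 297.
disc = trace^2 - 4*det = 1225 - 4*297 = 37.
sqrt(37) ≈ 6.082763.
lam_min = (35 - sqrt(37))/2 ≈ (35 - 6.082763)/2 = 14.4586185 ≈ 14.4586.

14.4586


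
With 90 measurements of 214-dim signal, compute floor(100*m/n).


100*m/n = 100*90/214 ≈ 42.0561.
floor = 42.

42


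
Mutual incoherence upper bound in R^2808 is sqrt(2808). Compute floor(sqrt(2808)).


52^2 = 2704 <= 2808 < 2809 = 53^2, so 52 <= sqrt(2808) < 53.
floor(sqrt(2808)) = 52.

52


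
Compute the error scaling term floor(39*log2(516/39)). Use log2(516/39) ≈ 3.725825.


log2(n/k) = log2(516/39) ≈ 3.725825.
k*log2(n/k) ≈ 39*3.725825 = 145.307175.
floor(145.307175) = 145.

145


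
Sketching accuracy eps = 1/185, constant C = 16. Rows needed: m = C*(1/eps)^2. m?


1/eps = 185.
(1/eps)^2 = 34225.
m = 16*34225 = 547600.

547600


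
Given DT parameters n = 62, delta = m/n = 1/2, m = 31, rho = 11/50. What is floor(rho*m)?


m = 1/2*62 = 31.
rho = 11/50.
rho*m = 11/50*31 = 6.82.
k = floor(6.82) = 6.

6


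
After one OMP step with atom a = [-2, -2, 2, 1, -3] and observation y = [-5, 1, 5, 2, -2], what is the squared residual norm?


a^T a = 22.
a^T y = 26.
coeff = 26/22 = 13/11.
||r||^2 = 311/11.

311/11


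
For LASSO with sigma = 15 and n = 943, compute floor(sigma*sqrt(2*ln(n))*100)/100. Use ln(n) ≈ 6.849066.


ln(943) ≈ 6.849066.
2*ln(n) ≈ 13.698132.
sqrt(2*ln(n)) ≈ sqrt(13.698132) ≈ 3.701099.
lambda ≈ 15*3.701099 = 55.516485.
floor(lambda*100)/100 = 55.51.

55.51


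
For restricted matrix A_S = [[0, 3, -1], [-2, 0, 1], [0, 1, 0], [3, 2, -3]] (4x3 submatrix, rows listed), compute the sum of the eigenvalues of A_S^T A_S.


Sum of eigenvalues of A_S^T A_S = trace(A_S^T A_S) = sum of squared column norms of A_S.
A_S^T A_S diagonal: [13, 14, 11].
trace = 13 + 14 + 11 = 38.

38


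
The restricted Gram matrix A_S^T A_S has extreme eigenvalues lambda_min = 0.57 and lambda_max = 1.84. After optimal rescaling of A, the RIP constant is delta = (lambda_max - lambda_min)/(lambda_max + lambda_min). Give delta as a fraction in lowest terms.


lambda_max - lambda_min = 1.84 - 0.57 = 1.27.
lambda_max + lambda_min = 1.84 + 0.57 = 2.41.
delta = 1.27/2.41 = 127/241.

127/241


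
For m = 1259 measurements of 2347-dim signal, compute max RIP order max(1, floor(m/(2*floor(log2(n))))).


floor(log2(2347)) = 11.
2*11 = 22.
m/(2*floor(log2(n))) = 1259/22 ≈ 57.2273.
floor = 57.
k = max(1, 57) = 57.

57


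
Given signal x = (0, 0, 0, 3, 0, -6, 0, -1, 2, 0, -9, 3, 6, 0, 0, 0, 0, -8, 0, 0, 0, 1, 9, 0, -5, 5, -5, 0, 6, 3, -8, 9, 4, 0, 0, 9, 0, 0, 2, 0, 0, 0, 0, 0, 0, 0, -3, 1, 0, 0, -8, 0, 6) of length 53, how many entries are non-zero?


Non-zero positions: [3, 5, 7, 8, 10, 11, 12, 17, 21, 22, 24, 25, 26, 28, 29, 30, 31, 32, 35, 38, 46, 47, 50, 52].
Sparsity = 24.

24


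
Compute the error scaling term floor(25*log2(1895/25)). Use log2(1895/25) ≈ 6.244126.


log2(n/k) = log2(1895/25) ≈ 6.244126.
k*log2(n/k) ≈ 25*6.244126 = 156.10315.
floor(156.10315) = 156.

156


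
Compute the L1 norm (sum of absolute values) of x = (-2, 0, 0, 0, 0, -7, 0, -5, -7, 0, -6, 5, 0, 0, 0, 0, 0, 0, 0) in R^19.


Non-zero entries: [(0, -2), (5, -7), (7, -5), (8, -7), (10, -6), (11, 5)]
Absolute values: [2, 7, 5, 7, 6, 5]
||x||_1 = sum = 32.

32


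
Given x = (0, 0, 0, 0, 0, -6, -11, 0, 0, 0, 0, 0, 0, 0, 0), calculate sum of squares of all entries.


Non-zero entries: [(5, -6), (6, -11)]
Squares: [36, 121]
||x||_2^2 = sum = 157.

157


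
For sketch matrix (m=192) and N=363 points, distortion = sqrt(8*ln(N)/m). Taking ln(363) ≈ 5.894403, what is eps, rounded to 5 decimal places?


ln(363) ≈ 5.894403.
8*ln(N)/m ≈ 8*5.894403/192 ≈ 0.24560012.
eps = sqrt(0.24560012) ≈ 0.4955806 ≈ 0.49558.

0.49558


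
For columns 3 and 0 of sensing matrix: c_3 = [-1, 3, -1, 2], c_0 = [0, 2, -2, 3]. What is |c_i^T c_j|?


Inner product: -1*0 + 3*2 + -1*-2 + 2*3
Products: [0, 6, 2, 6]
Sum = 14.
|dot| = 14.

14


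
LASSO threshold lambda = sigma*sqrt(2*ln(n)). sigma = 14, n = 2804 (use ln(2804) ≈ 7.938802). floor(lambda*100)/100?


ln(2804) ≈ 7.938802.
2*ln(n) ≈ 15.877604.
sqrt(2*ln(n)) ≈ sqrt(15.877604) ≈ 3.984671.
lambda ≈ 14*3.984671 = 55.785394.
floor(lambda*100)/100 = 55.78.

55.78


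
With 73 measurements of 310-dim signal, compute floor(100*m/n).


100*m/n = 100*73/310 ≈ 23.5484.
floor = 23.

23


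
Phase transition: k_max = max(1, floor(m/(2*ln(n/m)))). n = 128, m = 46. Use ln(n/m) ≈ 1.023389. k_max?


n/m = 128/46 = 64/23.
ln(n/m) ≈ 1.023389.
2*ln(n/m) ≈ 2.046778.
m/(2*ln(n/m)) ≈ 46/2.046778 ≈ 22.4743.
floor = 22.
k_max = max(1, 22) = 22.

22


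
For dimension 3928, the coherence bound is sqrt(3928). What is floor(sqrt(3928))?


62^2 = 3844 <= 3928 < 3969 = 63^2, so 62 <= sqrt(3928) < 63.
floor(sqrt(3928)) = 62.

62


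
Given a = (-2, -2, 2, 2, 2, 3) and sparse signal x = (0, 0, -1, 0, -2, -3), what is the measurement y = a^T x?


Non-zero terms: ['2*-1', '2*-2', '3*-3']
Products: [-2, -4, -9]
y = sum = -15.

-15


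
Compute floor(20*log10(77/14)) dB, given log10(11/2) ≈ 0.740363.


||x||/||e|| = 77/14 = 11/2.
log10(11/2) ≈ 0.740363.
20*log10(||x||/||e||) ≈ 20*0.740363 = 14.80726.
floor(14.80726) = 14.

14


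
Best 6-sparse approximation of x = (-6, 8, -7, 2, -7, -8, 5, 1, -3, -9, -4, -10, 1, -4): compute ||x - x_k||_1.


Sorted |x_i| descending: [10, 9, 8, 8, 7, 7, 6, 5, 4, 4, 3, 2, 1, 1]
Keep top 6: [10, 9, 8, 8, 7, 7]
Tail entries: [6, 5, 4, 4, 3, 2, 1, 1]
L1 error = sum of tail = 26.

26


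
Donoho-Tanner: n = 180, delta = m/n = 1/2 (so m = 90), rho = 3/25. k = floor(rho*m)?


m = 1/2*180 = 90.
rho = 3/25.
rho*m = 3/25*90 = 10.8.
k = floor(10.8) = 10.

10


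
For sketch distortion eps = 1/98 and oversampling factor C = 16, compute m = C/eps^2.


1/eps = 98.
(1/eps)^2 = 9604.
m = 16*9604 = 153664.

153664


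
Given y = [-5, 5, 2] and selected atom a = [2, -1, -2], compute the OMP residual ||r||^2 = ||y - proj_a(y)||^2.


a^T a = 9.
a^T y = -19.
coeff = -19/9 = -19/9.
||r||^2 = 125/9.

125/9


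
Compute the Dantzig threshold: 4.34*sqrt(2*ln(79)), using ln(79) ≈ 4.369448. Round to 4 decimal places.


ln(79) ≈ 4.369448.
2*ln(n) ≈ 8.738896.
sqrt(2*ln(n)) ≈ sqrt(8.738896) ≈ 2.956162.
threshold ≈ 4.34*2.956162 = 12.82974308 ≈ 12.8297.

12.8297


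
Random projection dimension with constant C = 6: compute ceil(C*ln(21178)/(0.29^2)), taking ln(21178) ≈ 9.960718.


ln(21178) ≈ 9.960718.
eps^2 = 0.29^2 = 0.0841.
C*ln(N)/eps^2 ≈ 6*9.960718/0.0841 ≈ 710.6339.
m = ceil(710.6339) = 711.

711


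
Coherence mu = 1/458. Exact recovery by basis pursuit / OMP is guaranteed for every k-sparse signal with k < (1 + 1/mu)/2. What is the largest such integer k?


1/mu = 458.
1 + 1/mu = 459.
(1 + 1/mu)/2 = 229.5 is not an integer, so k_max = floor(229.5) = 229.

229


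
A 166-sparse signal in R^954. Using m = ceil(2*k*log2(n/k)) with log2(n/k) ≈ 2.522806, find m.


log2(n/k) = log2(954/166) ≈ 2.522806.
2*k*log2(n/k) ≈ 2*166*2.522806 = 837.571592.
m = ceil(837.571592) = 838.

838


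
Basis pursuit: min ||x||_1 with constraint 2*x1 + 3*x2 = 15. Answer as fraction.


Axis intercepts:
  x1 = 15/2, x2 = 0: L1 = 15/2
  x1 = 0, x2 = 5: L1 = 5
x* = (0, 5)
||x*||_1 = 5.

5


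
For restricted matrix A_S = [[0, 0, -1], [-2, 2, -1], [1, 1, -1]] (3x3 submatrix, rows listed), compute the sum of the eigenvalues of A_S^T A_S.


Sum of eigenvalues of A_S^T A_S = trace(A_S^T A_S) = sum of squared column norms of A_S.
A_S^T A_S diagonal: [5, 5, 3].
trace = 5 + 5 + 3 = 13.

13


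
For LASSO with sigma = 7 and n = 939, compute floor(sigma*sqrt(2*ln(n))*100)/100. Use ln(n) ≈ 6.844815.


ln(939) ≈ 6.844815.
2*ln(n) ≈ 13.68963.
sqrt(2*ln(n)) ≈ sqrt(13.68963) ≈ 3.69995.
lambda ≈ 7*3.69995 = 25.89965.
floor(lambda*100)/100 = 25.89.

25.89


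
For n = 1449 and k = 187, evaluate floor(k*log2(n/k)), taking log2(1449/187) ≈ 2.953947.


log2(n/k) = log2(1449/187) ≈ 2.953947.
k*log2(n/k) ≈ 187*2.953947 = 552.388089.
floor(552.388089) = 552.

552


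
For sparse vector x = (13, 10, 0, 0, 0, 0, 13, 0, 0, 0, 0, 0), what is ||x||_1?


Non-zero entries: [(0, 13), (1, 10), (6, 13)]
Absolute values: [13, 10, 13]
||x||_1 = sum = 36.

36


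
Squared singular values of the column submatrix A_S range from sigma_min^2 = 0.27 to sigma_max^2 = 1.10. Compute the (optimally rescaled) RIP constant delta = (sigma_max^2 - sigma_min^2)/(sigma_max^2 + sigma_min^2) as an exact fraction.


lambda_max - lambda_min = 1.10 - 0.27 = 0.83.
lambda_max + lambda_min = 1.10 + 0.27 = 1.37.
delta = 0.83/1.37 = 83/137.

83/137


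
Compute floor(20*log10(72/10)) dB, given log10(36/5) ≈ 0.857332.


||x||/||e|| = 72/10 = 36/5.
log10(36/5) ≈ 0.857332.
20*log10(||x||/||e||) ≈ 20*0.857332 = 17.14664.
floor(17.14664) = 17.

17


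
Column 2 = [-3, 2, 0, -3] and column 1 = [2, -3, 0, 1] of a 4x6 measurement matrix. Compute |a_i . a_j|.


Inner product: -3*2 + 2*-3 + 0*0 + -3*1
Products: [-6, -6, 0, -3]
Sum = -15.
|dot| = 15.

15


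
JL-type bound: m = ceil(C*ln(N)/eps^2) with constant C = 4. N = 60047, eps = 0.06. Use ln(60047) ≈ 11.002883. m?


ln(60047) ≈ 11.002883.
eps^2 = 0.06^2 = 0.0036.
C*ln(N)/eps^2 ≈ 4*11.002883/0.0036 ≈ 12225.4256.
m = ceil(12225.4256) = 12226.

12226


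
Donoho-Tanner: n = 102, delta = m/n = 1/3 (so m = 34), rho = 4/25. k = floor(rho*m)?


m = 1/3*102 = 34.
rho = 4/25.
rho*m = 4/25*34 = 5.44.
k = floor(5.44) = 5.

5


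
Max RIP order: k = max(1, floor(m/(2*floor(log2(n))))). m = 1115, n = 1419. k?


floor(log2(1419)) = 10.
2*10 = 20.
m/(2*floor(log2(n))) = 1115/20 ≈ 55.75.
floor = 55.
k = max(1, 55) = 55.

55


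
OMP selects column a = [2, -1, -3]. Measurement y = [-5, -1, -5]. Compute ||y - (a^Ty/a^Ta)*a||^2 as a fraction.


a^T a = 14.
a^T y = 6.
coeff = 6/14 = 3/7.
||r||^2 = 339/7.

339/7


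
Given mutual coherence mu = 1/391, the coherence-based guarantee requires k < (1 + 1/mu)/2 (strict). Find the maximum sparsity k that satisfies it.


1/mu = 391.
1 + 1/mu = 392.
(1 + 1/mu)/2 = 196 is an integer and the inequality is strict, so k_max = 196 - 1 = 195.

195


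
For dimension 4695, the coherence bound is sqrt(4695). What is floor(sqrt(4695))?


68^2 = 4624 <= 4695 < 4761 = 69^2, so 68 <= sqrt(4695) < 69.
floor(sqrt(4695)) = 68.

68


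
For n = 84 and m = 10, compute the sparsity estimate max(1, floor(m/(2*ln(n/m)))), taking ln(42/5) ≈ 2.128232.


n/m = 84/10 = 42/5.
ln(n/m) ≈ 2.128232.
2*ln(n/m) ≈ 4.256464.
m/(2*ln(n/m)) ≈ 10/4.256464 ≈ 2.3494.
floor = 2.
k_max = max(1, 2) = 2.

2


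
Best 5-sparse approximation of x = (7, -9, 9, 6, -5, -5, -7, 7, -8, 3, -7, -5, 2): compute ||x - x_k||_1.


Sorted |x_i| descending: [9, 9, 8, 7, 7, 7, 7, 6, 5, 5, 5, 3, 2]
Keep top 5: [9, 9, 8, 7, 7]
Tail entries: [7, 7, 6, 5, 5, 5, 3, 2]
L1 error = sum of tail = 40.

40


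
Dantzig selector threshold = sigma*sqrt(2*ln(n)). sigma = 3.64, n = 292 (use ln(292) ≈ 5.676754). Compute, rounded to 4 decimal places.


ln(292) ≈ 5.676754.
2*ln(n) ≈ 11.353508.
sqrt(2*ln(n)) ≈ sqrt(11.353508) ≈ 3.369497.
threshold ≈ 3.64*3.369497 = 12.26496908 ≈ 12.2650.

12.2650


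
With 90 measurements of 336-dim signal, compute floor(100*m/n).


100*m/n = 100*90/336 ≈ 26.7857.
floor = 26.

26


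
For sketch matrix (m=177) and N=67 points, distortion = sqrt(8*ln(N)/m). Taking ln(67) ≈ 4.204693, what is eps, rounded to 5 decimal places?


ln(67) ≈ 4.204693.
8*ln(N)/m ≈ 8*4.204693/177 ≈ 0.19004262.
eps = sqrt(0.19004262) ≈ 0.4359388 ≈ 0.43594.

0.43594


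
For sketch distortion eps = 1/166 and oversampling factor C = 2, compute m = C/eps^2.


1/eps = 166.
(1/eps)^2 = 27556.
m = 2*27556 = 55112.

55112


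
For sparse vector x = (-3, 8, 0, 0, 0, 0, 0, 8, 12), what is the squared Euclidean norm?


Non-zero entries: [(0, -3), (1, 8), (7, 8), (8, 12)]
Squares: [9, 64, 64, 144]
||x||_2^2 = sum = 281.

281


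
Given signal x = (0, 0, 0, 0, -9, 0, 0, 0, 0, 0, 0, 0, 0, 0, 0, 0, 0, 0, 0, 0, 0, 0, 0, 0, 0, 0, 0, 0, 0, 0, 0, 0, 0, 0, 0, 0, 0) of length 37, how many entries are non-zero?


Non-zero positions: [4].
Sparsity = 1.

1


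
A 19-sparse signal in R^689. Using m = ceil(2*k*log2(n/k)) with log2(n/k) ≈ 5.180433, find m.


log2(n/k) = log2(689/19) ≈ 5.180433.
2*k*log2(n/k) ≈ 2*19*5.180433 = 196.856454.
m = ceil(196.856454) = 197.

197


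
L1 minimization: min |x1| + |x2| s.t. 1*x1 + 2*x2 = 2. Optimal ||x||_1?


Axis intercepts:
  x1 = 2, x2 = 0: L1 = 2
  x1 = 0, x2 = 1: L1 = 1
x* = (0, 1)
||x*||_1 = 1.

1


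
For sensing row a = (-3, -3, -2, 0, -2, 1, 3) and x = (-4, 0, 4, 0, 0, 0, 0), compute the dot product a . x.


Non-zero terms: ['-3*-4', '-2*4']
Products: [12, -8]
y = sum = 4.

4


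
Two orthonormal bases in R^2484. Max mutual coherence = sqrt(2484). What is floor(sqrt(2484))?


49^2 = 2401 <= 2484 < 2500 = 50^2, so 49 <= sqrt(2484) < 50.
floor(sqrt(2484)) = 49.

49


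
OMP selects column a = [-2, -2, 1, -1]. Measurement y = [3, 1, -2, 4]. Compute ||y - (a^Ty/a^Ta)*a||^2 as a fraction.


a^T a = 10.
a^T y = -14.
coeff = -14/10 = -7/5.
||r||^2 = 52/5.

52/5


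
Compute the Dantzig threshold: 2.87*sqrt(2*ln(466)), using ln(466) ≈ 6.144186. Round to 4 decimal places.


ln(466) ≈ 6.144186.
2*ln(n) ≈ 12.288372.
sqrt(2*ln(n)) ≈ sqrt(12.288372) ≈ 3.505477.
threshold ≈ 2.87*3.505477 = 10.06071899 ≈ 10.0607.

10.0607


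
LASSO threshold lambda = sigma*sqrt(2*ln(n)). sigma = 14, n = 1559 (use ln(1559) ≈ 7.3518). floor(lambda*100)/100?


ln(1559) ≈ 7.3518.
2*ln(n) ≈ 14.7036.
sqrt(2*ln(n)) ≈ sqrt(14.7036) ≈ 3.834527.
lambda ≈ 14*3.834527 = 53.683378.
floor(lambda*100)/100 = 53.68.

53.68


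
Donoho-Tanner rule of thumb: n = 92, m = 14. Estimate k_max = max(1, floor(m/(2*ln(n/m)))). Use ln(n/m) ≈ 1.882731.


n/m = 92/14 = 46/7.
ln(n/m) ≈ 1.882731.
2*ln(n/m) ≈ 3.765462.
m/(2*ln(n/m)) ≈ 14/3.765462 ≈ 3.718.
floor = 3.
k_max = max(1, 3) = 3.

3


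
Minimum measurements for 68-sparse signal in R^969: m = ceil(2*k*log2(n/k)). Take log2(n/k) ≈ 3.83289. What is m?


log2(n/k) = log2(969/68) ≈ 3.83289.
2*k*log2(n/k) ≈ 2*68*3.83289 = 521.27304.
m = ceil(521.27304) = 522.

522


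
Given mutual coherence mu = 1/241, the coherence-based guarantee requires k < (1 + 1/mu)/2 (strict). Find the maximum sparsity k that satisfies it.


1/mu = 241.
1 + 1/mu = 242.
(1 + 1/mu)/2 = 121 is an integer and the inequality is strict, so k_max = 121 - 1 = 120.

120


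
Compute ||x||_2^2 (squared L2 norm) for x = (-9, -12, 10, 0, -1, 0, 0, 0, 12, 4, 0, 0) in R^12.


Non-zero entries: [(0, -9), (1, -12), (2, 10), (4, -1), (8, 12), (9, 4)]
Squares: [81, 144, 100, 1, 144, 16]
||x||_2^2 = sum = 486.

486


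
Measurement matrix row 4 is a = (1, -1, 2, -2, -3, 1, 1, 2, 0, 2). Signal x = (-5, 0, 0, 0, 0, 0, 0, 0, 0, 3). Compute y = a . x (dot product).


Non-zero terms: ['1*-5', '2*3']
Products: [-5, 6]
y = sum = 1.

1


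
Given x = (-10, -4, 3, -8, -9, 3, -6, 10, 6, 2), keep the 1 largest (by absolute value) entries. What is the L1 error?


Sorted |x_i| descending: [10, 10, 9, 8, 6, 6, 4, 3, 3, 2]
Keep top 1: [10]
Tail entries: [10, 9, 8, 6, 6, 4, 3, 3, 2]
L1 error = sum of tail = 51.

51


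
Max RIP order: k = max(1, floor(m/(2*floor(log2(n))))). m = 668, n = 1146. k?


floor(log2(1146)) = 10.
2*10 = 20.
m/(2*floor(log2(n))) = 668/20 ≈ 33.4.
floor = 33.
k = max(1, 33) = 33.

33


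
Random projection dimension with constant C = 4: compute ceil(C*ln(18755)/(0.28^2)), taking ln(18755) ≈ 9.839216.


ln(18755) ≈ 9.839216.
eps^2 = 0.28^2 = 0.0784.
C*ln(N)/eps^2 ≈ 4*9.839216/0.0784 ≈ 502.0008.
m = ceil(502.0008) = 503.

503


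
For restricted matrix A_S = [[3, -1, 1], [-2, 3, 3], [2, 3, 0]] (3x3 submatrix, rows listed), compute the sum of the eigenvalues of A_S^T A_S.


Sum of eigenvalues of A_S^T A_S = trace(A_S^T A_S) = sum of squared column norms of A_S.
A_S^T A_S diagonal: [17, 19, 10].
trace = 17 + 19 + 10 = 46.

46


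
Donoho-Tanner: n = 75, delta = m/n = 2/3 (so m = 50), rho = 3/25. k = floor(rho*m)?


m = 2/3*75 = 50.
rho = 3/25.
rho*m = 3/25*50 = 6.
k = floor(6) = 6.

6


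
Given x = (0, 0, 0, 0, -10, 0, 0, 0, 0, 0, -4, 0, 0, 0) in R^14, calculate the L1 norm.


Non-zero entries: [(4, -10), (10, -4)]
Absolute values: [10, 4]
||x||_1 = sum = 14.

14


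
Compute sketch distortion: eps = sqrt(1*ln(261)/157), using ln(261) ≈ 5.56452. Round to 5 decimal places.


ln(261) ≈ 5.56452.
1*ln(N)/m ≈ 1*5.56452/157 ≈ 0.0354428.
eps = sqrt(0.0354428) ≈ 0.1882626 ≈ 0.18826.

0.18826


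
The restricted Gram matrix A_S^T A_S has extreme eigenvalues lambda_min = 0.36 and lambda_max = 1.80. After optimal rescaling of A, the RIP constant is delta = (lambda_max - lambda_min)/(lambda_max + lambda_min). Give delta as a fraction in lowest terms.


lambda_max - lambda_min = 1.80 - 0.36 = 1.44.
lambda_max + lambda_min = 1.80 + 0.36 = 2.16.
delta = 1.44/2.16 = 144/216 = 2/3.

2/3


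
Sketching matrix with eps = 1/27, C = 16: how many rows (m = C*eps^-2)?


1/eps = 27.
(1/eps)^2 = 729.
m = 16*729 = 11664.

11664


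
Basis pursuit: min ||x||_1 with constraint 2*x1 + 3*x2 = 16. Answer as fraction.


Axis intercepts:
  x1 = 8, x2 = 0: L1 = 8
  x1 = 0, x2 = 16/3: L1 = 16/3
x* = (0, 16/3)
||x*||_1 = 16/3.

16/3


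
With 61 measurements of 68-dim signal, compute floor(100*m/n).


100*m/n = 100*61/68 ≈ 89.7059.
floor = 89.

89


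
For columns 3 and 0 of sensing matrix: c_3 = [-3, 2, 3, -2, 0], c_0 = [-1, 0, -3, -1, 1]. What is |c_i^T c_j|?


Inner product: -3*-1 + 2*0 + 3*-3 + -2*-1 + 0*1
Products: [3, 0, -9, 2, 0]
Sum = -4.
|dot| = 4.

4


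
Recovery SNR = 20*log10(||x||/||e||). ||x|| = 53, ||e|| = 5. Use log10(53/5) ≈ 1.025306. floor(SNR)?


||x||/||e|| = 53/5.
log10(53/5) ≈ 1.025306.
20*log10(||x||/||e||) ≈ 20*1.025306 = 20.50612.
floor(20.50612) = 20.

20


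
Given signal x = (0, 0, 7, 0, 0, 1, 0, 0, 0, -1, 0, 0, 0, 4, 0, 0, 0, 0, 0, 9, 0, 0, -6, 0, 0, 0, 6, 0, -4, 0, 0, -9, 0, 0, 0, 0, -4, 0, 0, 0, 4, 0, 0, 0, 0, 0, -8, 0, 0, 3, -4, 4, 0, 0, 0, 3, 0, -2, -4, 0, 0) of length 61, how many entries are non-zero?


Non-zero positions: [2, 5, 9, 13, 19, 22, 26, 28, 31, 36, 40, 46, 49, 50, 51, 55, 57, 58].
Sparsity = 18.

18


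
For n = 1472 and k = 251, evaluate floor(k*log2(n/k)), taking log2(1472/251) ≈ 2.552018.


log2(n/k) = log2(1472/251) ≈ 2.552018.
k*log2(n/k) ≈ 251*2.552018 = 640.556518.
floor(640.556518) = 640.

640


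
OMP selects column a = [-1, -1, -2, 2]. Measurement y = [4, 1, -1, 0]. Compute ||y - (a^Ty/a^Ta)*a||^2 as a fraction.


a^T a = 10.
a^T y = -3.
coeff = -3/10 = -3/10.
||r||^2 = 171/10.

171/10


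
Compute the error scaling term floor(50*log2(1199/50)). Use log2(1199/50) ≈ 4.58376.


log2(n/k) = log2(1199/50) ≈ 4.58376.
k*log2(n/k) ≈ 50*4.58376 = 229.188.
floor(229.188) = 229.

229


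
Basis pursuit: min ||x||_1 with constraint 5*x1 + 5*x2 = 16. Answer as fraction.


Axis intercepts:
  x1 = 16/5, x2 = 0: L1 = 16/5
  x1 = 0, x2 = 16/5: L1 = 16/5
x* = (16/5, 0)
||x*||_1 = 16/5.

16/5


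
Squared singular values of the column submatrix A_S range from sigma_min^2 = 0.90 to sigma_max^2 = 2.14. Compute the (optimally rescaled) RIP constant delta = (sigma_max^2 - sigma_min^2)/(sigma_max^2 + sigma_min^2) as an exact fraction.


lambda_max - lambda_min = 2.14 - 0.90 = 1.24.
lambda_max + lambda_min = 2.14 + 0.90 = 3.04.
delta = 1.24/3.04 = 124/304 = 31/76.

31/76


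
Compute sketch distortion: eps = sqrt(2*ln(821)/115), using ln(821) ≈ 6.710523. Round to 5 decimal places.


ln(821) ≈ 6.710523.
2*ln(N)/m ≈ 2*6.710523/115 ≈ 0.11670475.
eps = sqrt(0.11670475) ≈ 0.3416208 ≈ 0.34162.

0.34162


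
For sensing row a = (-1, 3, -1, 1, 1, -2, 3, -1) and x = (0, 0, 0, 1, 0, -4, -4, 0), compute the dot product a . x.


Non-zero terms: ['1*1', '-2*-4', '3*-4']
Products: [1, 8, -12]
y = sum = -3.

-3


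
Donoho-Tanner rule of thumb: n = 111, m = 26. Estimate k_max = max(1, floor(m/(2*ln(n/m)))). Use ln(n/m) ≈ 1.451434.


n/m = 111/26.
ln(n/m) ≈ 1.451434.
2*ln(n/m) ≈ 2.902868.
m/(2*ln(n/m)) ≈ 26/2.902868 ≈ 8.9567.
floor = 8.
k_max = max(1, 8) = 8.

8


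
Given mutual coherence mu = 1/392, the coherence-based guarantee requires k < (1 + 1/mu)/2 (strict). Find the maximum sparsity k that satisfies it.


1/mu = 392.
1 + 1/mu = 393.
(1 + 1/mu)/2 = 196.5 is not an integer, so k_max = floor(196.5) = 196.

196


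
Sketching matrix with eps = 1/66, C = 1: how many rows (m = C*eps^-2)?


1/eps = 66.
(1/eps)^2 = 4356.
m = 1*4356 = 4356.

4356


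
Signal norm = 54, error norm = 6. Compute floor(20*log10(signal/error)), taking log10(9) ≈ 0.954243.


||x||/||e|| = 54/6 = 9.
log10(9) ≈ 0.954243.
20*log10(||x||/||e||) ≈ 20*0.954243 = 19.08486.
floor(19.08486) = 19.

19


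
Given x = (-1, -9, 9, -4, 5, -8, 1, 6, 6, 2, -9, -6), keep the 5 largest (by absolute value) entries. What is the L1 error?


Sorted |x_i| descending: [9, 9, 9, 8, 6, 6, 6, 5, 4, 2, 1, 1]
Keep top 5: [9, 9, 9, 8, 6]
Tail entries: [6, 6, 5, 4, 2, 1, 1]
L1 error = sum of tail = 25.

25


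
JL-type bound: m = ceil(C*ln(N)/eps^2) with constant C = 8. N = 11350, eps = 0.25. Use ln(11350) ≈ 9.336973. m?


ln(11350) ≈ 9.336973.
eps^2 = 0.25^2 = 0.0625.
C*ln(N)/eps^2 ≈ 8*9.336973/0.0625 ≈ 1195.1325.
m = ceil(1195.1325) = 1196.

1196


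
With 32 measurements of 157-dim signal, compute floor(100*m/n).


100*m/n = 100*32/157 ≈ 20.3822.
floor = 20.

20


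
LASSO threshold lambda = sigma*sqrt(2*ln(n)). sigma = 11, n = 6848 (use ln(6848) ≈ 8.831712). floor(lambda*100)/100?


ln(6848) ≈ 8.831712.
2*ln(n) ≈ 17.663424.
sqrt(2*ln(n)) ≈ sqrt(17.663424) ≈ 4.202788.
lambda ≈ 11*4.202788 = 46.230668.
floor(lambda*100)/100 = 46.23.

46.23


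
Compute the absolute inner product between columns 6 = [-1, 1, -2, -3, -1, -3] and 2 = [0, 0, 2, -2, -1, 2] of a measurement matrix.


Inner product: -1*0 + 1*0 + -2*2 + -3*-2 + -1*-1 + -3*2
Products: [0, 0, -4, 6, 1, -6]
Sum = -3.
|dot| = 3.

3


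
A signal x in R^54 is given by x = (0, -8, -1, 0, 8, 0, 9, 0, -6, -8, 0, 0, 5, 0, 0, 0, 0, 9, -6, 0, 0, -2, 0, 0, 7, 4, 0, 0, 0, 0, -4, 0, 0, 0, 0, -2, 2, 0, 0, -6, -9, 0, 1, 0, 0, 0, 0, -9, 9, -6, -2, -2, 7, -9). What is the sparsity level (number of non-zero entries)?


Non-zero positions: [1, 2, 4, 6, 8, 9, 12, 17, 18, 21, 24, 25, 30, 35, 36, 39, 40, 42, 47, 48, 49, 50, 51, 52, 53].
Sparsity = 25.

25


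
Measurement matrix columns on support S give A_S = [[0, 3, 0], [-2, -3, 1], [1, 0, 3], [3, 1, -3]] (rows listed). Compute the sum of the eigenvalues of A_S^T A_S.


Sum of eigenvalues of A_S^T A_S = trace(A_S^T A_S) = sum of squared column norms of A_S.
A_S^T A_S diagonal: [14, 19, 19].
trace = 14 + 19 + 19 = 52.

52


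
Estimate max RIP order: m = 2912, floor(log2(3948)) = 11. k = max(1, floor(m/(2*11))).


floor(log2(3948)) = 11.
2*11 = 22.
m/(2*floor(log2(n))) = 2912/22 ≈ 132.3636.
floor = 132.
k = max(1, 132) = 132.

132


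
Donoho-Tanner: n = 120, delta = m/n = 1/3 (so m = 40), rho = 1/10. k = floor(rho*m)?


m = 1/3*120 = 40.
rho = 1/10.
rho*m = 1/10*40 = 4.
k = floor(4) = 4.

4


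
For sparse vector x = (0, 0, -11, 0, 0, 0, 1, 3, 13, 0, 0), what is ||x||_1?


Non-zero entries: [(2, -11), (6, 1), (7, 3), (8, 13)]
Absolute values: [11, 1, 3, 13]
||x||_1 = sum = 28.

28


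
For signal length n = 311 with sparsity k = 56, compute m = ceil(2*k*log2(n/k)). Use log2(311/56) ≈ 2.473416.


log2(n/k) = log2(311/56) ≈ 2.473416.
2*k*log2(n/k) ≈ 2*56*2.473416 = 277.022592.
m = ceil(277.022592) = 278.

278


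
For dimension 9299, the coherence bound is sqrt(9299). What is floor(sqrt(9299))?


96^2 = 9216 <= 9299 < 9409 = 97^2, so 96 <= sqrt(9299) < 97.
floor(sqrt(9299)) = 96.

96


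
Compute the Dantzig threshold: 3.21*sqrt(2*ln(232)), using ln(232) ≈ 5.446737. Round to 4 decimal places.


ln(232) ≈ 5.446737.
2*ln(n) ≈ 10.893474.
sqrt(2*ln(n)) ≈ sqrt(10.893474) ≈ 3.300526.
threshold ≈ 3.21*3.300526 = 10.59468846 ≈ 10.5947.

10.5947


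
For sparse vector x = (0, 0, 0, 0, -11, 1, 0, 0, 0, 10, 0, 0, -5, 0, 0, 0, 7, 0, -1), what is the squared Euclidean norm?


Non-zero entries: [(4, -11), (5, 1), (9, 10), (12, -5), (16, 7), (18, -1)]
Squares: [121, 1, 100, 25, 49, 1]
||x||_2^2 = sum = 297.

297


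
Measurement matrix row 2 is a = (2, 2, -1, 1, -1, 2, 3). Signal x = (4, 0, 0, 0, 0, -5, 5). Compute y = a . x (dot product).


Non-zero terms: ['2*4', '2*-5', '3*5']
Products: [8, -10, 15]
y = sum = 13.

13


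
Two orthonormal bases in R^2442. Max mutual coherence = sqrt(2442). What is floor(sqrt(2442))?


49^2 = 2401 <= 2442 < 2500 = 50^2, so 49 <= sqrt(2442) < 50.
floor(sqrt(2442)) = 49.

49


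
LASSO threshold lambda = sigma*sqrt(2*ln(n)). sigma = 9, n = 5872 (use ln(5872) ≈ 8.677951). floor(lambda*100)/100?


ln(5872) ≈ 8.677951.
2*ln(n) ≈ 17.355902.
sqrt(2*ln(n)) ≈ sqrt(17.355902) ≈ 4.166042.
lambda ≈ 9*4.166042 = 37.494378.
floor(lambda*100)/100 = 37.49.

37.49


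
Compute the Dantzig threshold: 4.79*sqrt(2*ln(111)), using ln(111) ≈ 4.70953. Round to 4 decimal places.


ln(111) ≈ 4.70953.
2*ln(n) ≈ 9.41906.
sqrt(2*ln(n)) ≈ sqrt(9.41906) ≈ 3.069049.
threshold ≈ 4.79*3.069049 = 14.70074471 ≈ 14.7007.

14.7007


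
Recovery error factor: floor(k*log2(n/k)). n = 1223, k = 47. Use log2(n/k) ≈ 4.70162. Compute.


log2(n/k) = log2(1223/47) ≈ 4.70162.
k*log2(n/k) ≈ 47*4.70162 = 220.97614.
floor(220.97614) = 220.

220


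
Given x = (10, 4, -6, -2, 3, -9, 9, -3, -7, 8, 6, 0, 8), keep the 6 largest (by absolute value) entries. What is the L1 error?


Sorted |x_i| descending: [10, 9, 9, 8, 8, 7, 6, 6, 4, 3, 3, 2, 0]
Keep top 6: [10, 9, 9, 8, 8, 7]
Tail entries: [6, 6, 4, 3, 3, 2, 0]
L1 error = sum of tail = 24.

24


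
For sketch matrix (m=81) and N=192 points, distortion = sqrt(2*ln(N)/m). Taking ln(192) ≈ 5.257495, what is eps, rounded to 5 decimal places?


ln(192) ≈ 5.257495.
2*ln(N)/m ≈ 2*5.257495/81 ≈ 0.12981469.
eps = sqrt(0.12981469) ≈ 0.3602981 ≈ 0.36030.

0.36030


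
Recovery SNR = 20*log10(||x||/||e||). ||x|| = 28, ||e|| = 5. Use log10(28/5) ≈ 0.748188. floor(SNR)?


||x||/||e|| = 28/5.
log10(28/5) ≈ 0.748188.
20*log10(||x||/||e||) ≈ 20*0.748188 = 14.96376.
floor(14.96376) = 14.

14


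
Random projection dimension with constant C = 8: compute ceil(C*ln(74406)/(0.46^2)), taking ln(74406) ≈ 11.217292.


ln(74406) ≈ 11.217292.
eps^2 = 0.46^2 = 0.2116.
C*ln(N)/eps^2 ≈ 8*11.217292/0.2116 ≈ 424.0942.
m = ceil(424.0942) = 425.

425


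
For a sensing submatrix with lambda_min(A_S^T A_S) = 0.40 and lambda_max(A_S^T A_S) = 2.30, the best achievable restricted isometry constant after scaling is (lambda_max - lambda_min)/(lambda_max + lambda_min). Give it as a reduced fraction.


lambda_max - lambda_min = 2.30 - 0.40 = 1.90.
lambda_max + lambda_min = 2.30 + 0.40 = 2.70.
delta = 1.90/2.70 = 190/270 = 19/27.

19/27


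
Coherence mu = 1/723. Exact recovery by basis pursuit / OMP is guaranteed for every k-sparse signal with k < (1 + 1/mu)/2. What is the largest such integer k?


1/mu = 723.
1 + 1/mu = 724.
(1 + 1/mu)/2 = 362 is an integer and the inequality is strict, so k_max = 362 - 1 = 361.

361


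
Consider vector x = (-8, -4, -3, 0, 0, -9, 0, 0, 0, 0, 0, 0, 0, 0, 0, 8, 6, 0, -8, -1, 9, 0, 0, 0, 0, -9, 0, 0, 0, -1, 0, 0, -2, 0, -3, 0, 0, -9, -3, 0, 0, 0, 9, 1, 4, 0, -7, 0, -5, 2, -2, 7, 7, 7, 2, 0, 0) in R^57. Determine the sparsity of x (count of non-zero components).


Non-zero positions: [0, 1, 2, 5, 15, 16, 18, 19, 20, 25, 29, 32, 34, 37, 38, 42, 43, 44, 46, 48, 49, 50, 51, 52, 53, 54].
Sparsity = 26.

26


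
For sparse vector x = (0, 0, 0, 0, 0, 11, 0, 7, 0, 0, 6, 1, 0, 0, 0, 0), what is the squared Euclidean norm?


Non-zero entries: [(5, 11), (7, 7), (10, 6), (11, 1)]
Squares: [121, 49, 36, 1]
||x||_2^2 = sum = 207.

207


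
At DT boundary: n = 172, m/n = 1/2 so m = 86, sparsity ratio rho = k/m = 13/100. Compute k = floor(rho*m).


m = 1/2*172 = 86.
rho = 13/100.
rho*m = 13/100*86 = 11.18.
k = floor(11.18) = 11.

11


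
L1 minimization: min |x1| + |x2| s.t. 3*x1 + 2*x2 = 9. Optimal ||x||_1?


Axis intercepts:
  x1 = 3, x2 = 0: L1 = 3
  x1 = 0, x2 = 9/2: L1 = 9/2
x* = (3, 0)
||x*||_1 = 3.

3


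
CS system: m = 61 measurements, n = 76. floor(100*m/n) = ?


100*m/n = 100*61/76 ≈ 80.2632.
floor = 80.

80


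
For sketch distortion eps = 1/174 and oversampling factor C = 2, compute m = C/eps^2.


1/eps = 174.
(1/eps)^2 = 30276.
m = 2*30276 = 60552.

60552


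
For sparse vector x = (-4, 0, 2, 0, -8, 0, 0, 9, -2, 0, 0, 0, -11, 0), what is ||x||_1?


Non-zero entries: [(0, -4), (2, 2), (4, -8), (7, 9), (8, -2), (12, -11)]
Absolute values: [4, 2, 8, 9, 2, 11]
||x||_1 = sum = 36.

36


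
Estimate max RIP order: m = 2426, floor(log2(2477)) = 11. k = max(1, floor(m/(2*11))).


floor(log2(2477)) = 11.
2*11 = 22.
m/(2*floor(log2(n))) = 2426/22 ≈ 110.2727.
floor = 110.
k = max(1, 110) = 110.

110


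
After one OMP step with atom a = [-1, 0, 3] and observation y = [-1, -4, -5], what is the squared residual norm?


a^T a = 10.
a^T y = -14.
coeff = -14/10 = -7/5.
||r||^2 = 112/5.

112/5


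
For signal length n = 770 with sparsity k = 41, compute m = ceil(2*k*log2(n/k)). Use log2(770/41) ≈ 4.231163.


log2(n/k) = log2(770/41) ≈ 4.231163.
2*k*log2(n/k) ≈ 2*41*4.231163 = 346.955366.
m = ceil(346.955366) = 347.

347


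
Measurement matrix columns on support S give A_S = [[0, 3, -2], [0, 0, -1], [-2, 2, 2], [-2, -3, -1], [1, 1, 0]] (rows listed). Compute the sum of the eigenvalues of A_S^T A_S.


Sum of eigenvalues of A_S^T A_S = trace(A_S^T A_S) = sum of squared column norms of A_S.
A_S^T A_S diagonal: [9, 23, 10].
trace = 9 + 23 + 10 = 42.

42


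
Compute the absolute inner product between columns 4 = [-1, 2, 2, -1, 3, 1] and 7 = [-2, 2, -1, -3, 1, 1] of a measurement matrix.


Inner product: -1*-2 + 2*2 + 2*-1 + -1*-3 + 3*1 + 1*1
Products: [2, 4, -2, 3, 3, 1]
Sum = 11.
|dot| = 11.

11


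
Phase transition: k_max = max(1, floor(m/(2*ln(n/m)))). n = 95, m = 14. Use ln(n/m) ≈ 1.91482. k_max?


n/m = 95/14.
ln(n/m) ≈ 1.91482.
2*ln(n/m) ≈ 3.82964.
m/(2*ln(n/m)) ≈ 14/3.82964 ≈ 3.6557.
floor = 3.
k_max = max(1, 3) = 3.

3


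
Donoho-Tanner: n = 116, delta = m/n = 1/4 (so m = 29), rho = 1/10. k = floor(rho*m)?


m = 1/4*116 = 29.
rho = 1/10.
rho*m = 1/10*29 = 2.9.
k = floor(2.9) = 2.

2


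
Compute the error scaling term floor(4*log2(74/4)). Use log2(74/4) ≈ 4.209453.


log2(n/k) = log2(74/4) ≈ 4.209453.
k*log2(n/k) ≈ 4*4.209453 = 16.837812.
floor(16.837812) = 16.

16


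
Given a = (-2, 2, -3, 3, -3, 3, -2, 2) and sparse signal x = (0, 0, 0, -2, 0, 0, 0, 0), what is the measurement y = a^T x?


Non-zero terms: ['3*-2']
Products: [-6]
y = sum = -6.

-6


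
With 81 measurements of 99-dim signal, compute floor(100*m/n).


100*m/n = 100*81/99 ≈ 81.8182.
floor = 81.

81


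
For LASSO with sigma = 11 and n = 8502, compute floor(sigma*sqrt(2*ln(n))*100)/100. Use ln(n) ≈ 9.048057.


ln(8502) ≈ 9.048057.
2*ln(n) ≈ 18.096114.
sqrt(2*ln(n)) ≈ sqrt(18.096114) ≈ 4.253953.
lambda ≈ 11*4.253953 = 46.793483.
floor(lambda*100)/100 = 46.79.

46.79


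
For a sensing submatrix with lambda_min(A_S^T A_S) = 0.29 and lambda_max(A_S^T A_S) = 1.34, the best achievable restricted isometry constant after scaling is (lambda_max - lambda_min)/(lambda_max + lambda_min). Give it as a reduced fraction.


lambda_max - lambda_min = 1.34 - 0.29 = 1.05.
lambda_max + lambda_min = 1.34 + 0.29 = 1.63.
delta = 1.05/1.63 = 105/163.

105/163


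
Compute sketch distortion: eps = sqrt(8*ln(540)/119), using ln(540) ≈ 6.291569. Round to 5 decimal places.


ln(540) ≈ 6.291569.
8*ln(N)/m ≈ 8*6.291569/119 ≈ 0.42296262.
eps = sqrt(0.42296262) ≈ 0.6503558 ≈ 0.65036.

0.65036


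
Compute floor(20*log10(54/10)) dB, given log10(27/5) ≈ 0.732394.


||x||/||e|| = 54/10 = 27/5.
log10(27/5) ≈ 0.732394.
20*log10(||x||/||e||) ≈ 20*0.732394 = 14.64788.
floor(14.64788) = 14.

14


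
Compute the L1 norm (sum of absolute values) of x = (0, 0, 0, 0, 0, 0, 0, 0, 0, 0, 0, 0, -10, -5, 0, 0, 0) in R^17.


Non-zero entries: [(12, -10), (13, -5)]
Absolute values: [10, 5]
||x||_1 = sum = 15.

15


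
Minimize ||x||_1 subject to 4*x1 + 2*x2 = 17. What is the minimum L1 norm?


Axis intercepts:
  x1 = 17/4, x2 = 0: L1 = 17/4
  x1 = 0, x2 = 17/2: L1 = 17/2
x* = (17/4, 0)
||x*||_1 = 17/4.

17/4


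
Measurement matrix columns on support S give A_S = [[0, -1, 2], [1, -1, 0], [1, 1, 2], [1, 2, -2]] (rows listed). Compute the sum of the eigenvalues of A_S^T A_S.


Sum of eigenvalues of A_S^T A_S = trace(A_S^T A_S) = sum of squared column norms of A_S.
A_S^T A_S diagonal: [3, 7, 12].
trace = 3 + 7 + 12 = 22.

22


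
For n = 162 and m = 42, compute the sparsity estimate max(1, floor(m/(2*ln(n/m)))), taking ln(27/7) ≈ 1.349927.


n/m = 162/42 = 27/7.
ln(n/m) ≈ 1.349927.
2*ln(n/m) ≈ 2.699854.
m/(2*ln(n/m)) ≈ 42/2.699854 ≈ 15.5564.
floor = 15.
k_max = max(1, 15) = 15.

15


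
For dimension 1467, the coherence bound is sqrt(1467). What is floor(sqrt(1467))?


38^2 = 1444 <= 1467 < 1521 = 39^2, so 38 <= sqrt(1467) < 39.
floor(sqrt(1467)) = 38.

38


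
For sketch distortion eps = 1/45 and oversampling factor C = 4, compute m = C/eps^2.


1/eps = 45.
(1/eps)^2 = 2025.
m = 4*2025 = 8100.

8100


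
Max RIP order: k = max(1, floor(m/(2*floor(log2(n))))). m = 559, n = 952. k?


floor(log2(952)) = 9.
2*9 = 18.
m/(2*floor(log2(n))) = 559/18 ≈ 31.0556.
floor = 31.
k = max(1, 31) = 31.

31


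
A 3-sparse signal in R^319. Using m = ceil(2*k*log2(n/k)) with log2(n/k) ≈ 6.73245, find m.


log2(n/k) = log2(319/3) ≈ 6.73245.
2*k*log2(n/k) ≈ 2*3*6.73245 = 40.3947.
m = ceil(40.3947) = 41.

41


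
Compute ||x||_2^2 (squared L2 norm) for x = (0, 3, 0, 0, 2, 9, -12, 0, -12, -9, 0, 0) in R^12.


Non-zero entries: [(1, 3), (4, 2), (5, 9), (6, -12), (8, -12), (9, -9)]
Squares: [9, 4, 81, 144, 144, 81]
||x||_2^2 = sum = 463.

463


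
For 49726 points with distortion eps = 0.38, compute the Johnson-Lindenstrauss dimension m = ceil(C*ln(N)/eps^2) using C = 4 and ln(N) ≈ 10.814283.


ln(49726) ≈ 10.814283.
eps^2 = 0.38^2 = 0.1444.
C*ln(N)/eps^2 ≈ 4*10.814283/0.1444 ≈ 299.5646.
m = ceil(299.5646) = 300.

300


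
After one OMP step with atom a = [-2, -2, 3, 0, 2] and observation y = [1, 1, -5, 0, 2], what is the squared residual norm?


a^T a = 21.
a^T y = -15.
coeff = -15/21 = -5/7.
||r||^2 = 142/7.

142/7


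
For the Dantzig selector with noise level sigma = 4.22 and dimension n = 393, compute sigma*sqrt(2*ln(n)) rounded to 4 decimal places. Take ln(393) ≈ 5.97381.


ln(393) ≈ 5.97381.
2*ln(n) ≈ 11.94762.
sqrt(2*ln(n)) ≈ sqrt(11.94762) ≈ 3.456533.
threshold ≈ 4.22*3.456533 = 14.58656926 ≈ 14.5866.

14.5866


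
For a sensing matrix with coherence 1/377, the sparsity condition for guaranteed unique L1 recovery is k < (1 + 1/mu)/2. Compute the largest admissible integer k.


1/mu = 377.
1 + 1/mu = 378.
(1 + 1/mu)/2 = 189 is an integer and the inequality is strict, so k_max = 189 - 1 = 188.

188


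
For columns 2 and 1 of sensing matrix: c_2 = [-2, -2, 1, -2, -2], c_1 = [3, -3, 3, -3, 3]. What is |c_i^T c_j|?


Inner product: -2*3 + -2*-3 + 1*3 + -2*-3 + -2*3
Products: [-6, 6, 3, 6, -6]
Sum = 3.
|dot| = 3.

3


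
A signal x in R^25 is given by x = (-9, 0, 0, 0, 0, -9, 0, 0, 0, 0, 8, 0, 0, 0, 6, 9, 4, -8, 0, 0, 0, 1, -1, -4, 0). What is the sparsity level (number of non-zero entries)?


Non-zero positions: [0, 5, 10, 14, 15, 16, 17, 21, 22, 23].
Sparsity = 10.

10


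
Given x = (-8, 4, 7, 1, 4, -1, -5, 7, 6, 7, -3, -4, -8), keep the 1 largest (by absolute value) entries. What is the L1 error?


Sorted |x_i| descending: [8, 8, 7, 7, 7, 6, 5, 4, 4, 4, 3, 1, 1]
Keep top 1: [8]
Tail entries: [8, 7, 7, 7, 6, 5, 4, 4, 4, 3, 1, 1]
L1 error = sum of tail = 57.

57


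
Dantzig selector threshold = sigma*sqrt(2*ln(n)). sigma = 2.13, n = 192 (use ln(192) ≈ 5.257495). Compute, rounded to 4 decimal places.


ln(192) ≈ 5.257495.
2*ln(n) ≈ 10.51499.
sqrt(2*ln(n)) ≈ sqrt(10.51499) ≈ 3.242683.
threshold ≈ 2.13*3.242683 = 6.90691479 ≈ 6.9069.

6.9069


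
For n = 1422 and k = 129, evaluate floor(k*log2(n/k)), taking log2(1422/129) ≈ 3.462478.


log2(n/k) = log2(1422/129) ≈ 3.462478.
k*log2(n/k) ≈ 129*3.462478 = 446.659662.
floor(446.659662) = 446.

446


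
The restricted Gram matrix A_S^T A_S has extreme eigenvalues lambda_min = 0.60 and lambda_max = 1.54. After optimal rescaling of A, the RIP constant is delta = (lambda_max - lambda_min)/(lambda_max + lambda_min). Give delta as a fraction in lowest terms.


lambda_max - lambda_min = 1.54 - 0.60 = 0.94.
lambda_max + lambda_min = 1.54 + 0.60 = 2.14.
delta = 0.94/2.14 = 94/214 = 47/107.

47/107


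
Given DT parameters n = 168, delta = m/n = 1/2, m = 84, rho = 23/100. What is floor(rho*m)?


m = 1/2*168 = 84.
rho = 23/100.
rho*m = 23/100*84 = 19.32.
k = floor(19.32) = 19.

19


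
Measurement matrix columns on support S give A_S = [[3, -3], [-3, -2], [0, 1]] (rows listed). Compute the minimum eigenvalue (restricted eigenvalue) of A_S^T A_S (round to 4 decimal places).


A_S^T A_S = [[18, -3], [-3, 14]].
trace = 32.
det = 243.
disc = trace^2 - 4*det = 1024 - 4*243 = 52.
sqrt(52) ≈ 7.211103.
lam_min = (32 - sqrt(52))/2 ≈ (32 - 7.211103)/2 = 12.3944485 ≈ 12.3944.

12.3944


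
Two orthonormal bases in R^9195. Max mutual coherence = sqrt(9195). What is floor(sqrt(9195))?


95^2 = 9025 <= 9195 < 9216 = 96^2, so 95 <= sqrt(9195) < 96.
floor(sqrt(9195)) = 95.

95


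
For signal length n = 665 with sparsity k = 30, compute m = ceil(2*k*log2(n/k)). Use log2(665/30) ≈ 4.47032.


log2(n/k) = log2(665/30) ≈ 4.47032.
2*k*log2(n/k) ≈ 2*30*4.47032 = 268.2192.
m = ceil(268.2192) = 269.

269


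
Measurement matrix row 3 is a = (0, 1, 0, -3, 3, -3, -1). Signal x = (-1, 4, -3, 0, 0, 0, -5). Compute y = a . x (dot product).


Non-zero terms: ['0*-1', '1*4', '0*-3', '-1*-5']
Products: [0, 4, 0, 5]
y = sum = 9.

9


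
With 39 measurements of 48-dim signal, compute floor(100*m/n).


100*m/n = 100*39/48 ≈ 81.25.
floor = 81.

81


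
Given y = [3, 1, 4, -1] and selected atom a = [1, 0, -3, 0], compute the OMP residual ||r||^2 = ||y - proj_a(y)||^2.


a^T a = 10.
a^T y = -9.
coeff = -9/10 = -9/10.
||r||^2 = 189/10.

189/10


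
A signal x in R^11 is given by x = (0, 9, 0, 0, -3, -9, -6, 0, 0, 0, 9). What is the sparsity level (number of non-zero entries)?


Non-zero positions: [1, 4, 5, 6, 10].
Sparsity = 5.

5
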